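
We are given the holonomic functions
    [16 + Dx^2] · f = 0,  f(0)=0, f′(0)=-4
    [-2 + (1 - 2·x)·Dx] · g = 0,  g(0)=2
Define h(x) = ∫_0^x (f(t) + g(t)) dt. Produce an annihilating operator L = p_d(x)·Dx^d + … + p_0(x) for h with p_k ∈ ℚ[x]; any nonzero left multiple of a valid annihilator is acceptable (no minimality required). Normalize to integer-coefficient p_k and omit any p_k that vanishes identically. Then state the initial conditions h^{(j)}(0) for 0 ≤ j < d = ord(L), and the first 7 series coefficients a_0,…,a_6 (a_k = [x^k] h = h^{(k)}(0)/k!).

L = (-160 + 256·x - 256·x^2)·Dx + (48 - 224·x + 384·x^2 - 256·x^3)·Dx^2 + (-10 + 16·x - 16·x^2)·Dx^3 + (3 - 14·x + 24·x^2 - 16·x^3)·Dx^4  (order 4).
h: a_k = 0, 2, 0, 8/3, 20/3, 32/5, 416/45, …
ICs: h(0) = 0, h′(0) = 2, h′′(0) = 0, h′′′(0) = 16.

f: a_k = 0, -4, 0, 32/3, 0, -128/15, 0, …
g: a_k = 2, 4, 8, 16, 32, 64, 128, …
h₀=f+g: left-lcm gives L₀, ord ≤ 3.
h=∫h₀ ⇒ L = L₀·Dx.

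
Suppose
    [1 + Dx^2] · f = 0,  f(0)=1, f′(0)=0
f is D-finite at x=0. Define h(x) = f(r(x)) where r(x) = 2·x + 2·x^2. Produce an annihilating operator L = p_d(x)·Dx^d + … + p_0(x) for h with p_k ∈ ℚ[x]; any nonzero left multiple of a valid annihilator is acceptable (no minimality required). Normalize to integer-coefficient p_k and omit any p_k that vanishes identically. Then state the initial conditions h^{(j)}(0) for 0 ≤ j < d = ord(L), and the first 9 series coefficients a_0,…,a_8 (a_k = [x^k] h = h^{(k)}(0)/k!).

f: a_k = 1, 0, -1/2, 0, 1/24, 0, -1/720, 0, 1/40320, …
Substitute x→r, Dx→(1/r')Dx; clear ⇒ L₀.
L = (4 + 24·x + 48·x^2 + 32·x^3) - 2·Dx + (1 + 2·x)·Dx^2  (order 2).
h: a_k = 1, 0, -2, -4, -4/3, 8/3, 176/45, 32/15, -208/315, …
ICs: h(0) = 1, h′(0) = 0.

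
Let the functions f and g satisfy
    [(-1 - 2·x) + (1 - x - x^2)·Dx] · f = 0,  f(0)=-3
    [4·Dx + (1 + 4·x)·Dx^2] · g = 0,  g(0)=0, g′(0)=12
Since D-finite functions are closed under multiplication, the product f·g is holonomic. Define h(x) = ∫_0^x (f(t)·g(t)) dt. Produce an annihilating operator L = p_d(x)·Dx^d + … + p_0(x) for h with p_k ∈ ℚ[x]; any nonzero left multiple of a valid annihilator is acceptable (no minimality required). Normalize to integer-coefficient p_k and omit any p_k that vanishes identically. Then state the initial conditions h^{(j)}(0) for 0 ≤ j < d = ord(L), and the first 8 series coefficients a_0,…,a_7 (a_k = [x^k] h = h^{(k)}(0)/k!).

f: a_k = -3, -3, -6, -9, -15, -24, -39, -63, …
g: a_k = 0, 12, -24, 64, -192, 3072/5, -2048, 49152/7, …
Product ⇒ symmetric product L₀, ord ≤ 2.
∫: right-multiply L₀ by Dx.
L = (6 + 16·x)·Dx + (-2 + 16·x + 20·x^2)·Dx^2 + (-1 - 3·x + 5·x^2 + 4·x^3)·Dx^3  (order 3).
h: a_k = 0, 0, -18, 12, -48, 84, -1346/5, 24744/35, …
ICs: h(0) = 0, h′(0) = 0, h′′(0) = -36.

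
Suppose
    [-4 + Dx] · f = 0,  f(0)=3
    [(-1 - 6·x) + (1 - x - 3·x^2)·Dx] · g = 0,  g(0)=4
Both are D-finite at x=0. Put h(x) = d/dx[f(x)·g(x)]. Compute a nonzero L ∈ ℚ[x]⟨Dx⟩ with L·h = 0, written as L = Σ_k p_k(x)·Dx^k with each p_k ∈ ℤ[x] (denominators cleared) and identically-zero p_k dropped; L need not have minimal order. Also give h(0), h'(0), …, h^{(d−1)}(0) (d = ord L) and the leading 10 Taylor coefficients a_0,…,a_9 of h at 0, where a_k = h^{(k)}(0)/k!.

f: a_k = 3, 12, 24, 32, 32, 128/5, 256/15, 1024/105, 512/105, 2048/945, …
g: a_k = 4, 4, 16, 28, 76, 160, 388, 868, 2032, 4636, …
Product ⇒ symmetric product L₀, ord ≤ 1.
h₀' ⇒ L via d/dx closure of L₀.
L = (32 + 26·x - 98·x^2 - 48·x^3 + 144·x^4) + (-5 + 3·x + 29·x^2 - 6·x^3 - 36·x^4)·Dx  (order 1).
h: a_k = 60, 384, 1500, 4816, 14032, 38920, 1569212/15, 5783296/21, 74907956/105, 1725043528/945, …
ICs: h(0) = 60.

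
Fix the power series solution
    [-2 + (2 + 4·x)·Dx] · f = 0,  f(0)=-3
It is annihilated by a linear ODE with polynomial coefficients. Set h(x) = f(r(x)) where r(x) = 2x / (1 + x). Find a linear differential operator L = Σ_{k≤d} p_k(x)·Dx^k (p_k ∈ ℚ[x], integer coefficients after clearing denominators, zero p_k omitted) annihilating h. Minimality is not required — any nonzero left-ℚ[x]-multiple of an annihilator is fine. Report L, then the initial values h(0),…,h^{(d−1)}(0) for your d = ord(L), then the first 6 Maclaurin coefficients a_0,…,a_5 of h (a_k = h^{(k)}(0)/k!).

L = -2 + (1 + 6·x + 5·x^2)·Dx  (order 1).
h: a_k = -3, -6, 12, -30, 90, -306, …
ICs: h(0) = -3.

f: a_k = -3, -3, 3/2, -3/2, 15/8, -21/8, …
Change of var in L_f (x↦r) gives L₀.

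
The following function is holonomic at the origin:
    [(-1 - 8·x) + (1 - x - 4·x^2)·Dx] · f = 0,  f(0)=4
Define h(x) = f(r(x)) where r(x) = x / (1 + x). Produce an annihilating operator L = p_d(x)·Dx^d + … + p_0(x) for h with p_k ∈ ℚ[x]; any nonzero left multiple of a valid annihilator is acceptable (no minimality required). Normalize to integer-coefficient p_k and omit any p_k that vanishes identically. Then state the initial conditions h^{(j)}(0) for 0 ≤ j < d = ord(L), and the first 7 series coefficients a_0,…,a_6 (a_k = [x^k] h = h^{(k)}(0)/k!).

L = (1 + 9·x) + (-1 - 2·x + 3·x^2 + 4·x^3)·Dx  (order 1).
h: a_k = 4, 4, 16, 0, 64, -64, 320, …
ICs: h(0) = 4.

f: a_k = 4, 4, 20, 36, 116, 260, 724, …
f∘r: x↦r, Dx↦Dx/r' in L_f ⇒ L₀.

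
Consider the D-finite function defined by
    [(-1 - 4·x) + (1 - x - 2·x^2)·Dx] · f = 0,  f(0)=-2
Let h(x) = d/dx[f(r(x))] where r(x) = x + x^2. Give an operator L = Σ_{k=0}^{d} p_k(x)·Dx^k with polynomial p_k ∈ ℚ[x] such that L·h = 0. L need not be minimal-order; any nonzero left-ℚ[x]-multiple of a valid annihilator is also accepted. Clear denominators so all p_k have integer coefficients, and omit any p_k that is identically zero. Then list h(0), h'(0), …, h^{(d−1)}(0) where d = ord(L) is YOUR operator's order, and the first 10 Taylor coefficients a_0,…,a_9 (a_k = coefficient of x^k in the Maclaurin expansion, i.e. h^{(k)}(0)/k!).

L = (8 + 10·x + 30·x^2 + 40·x^3 + 20·x^4) + (-1 - x + 5·x^2 + 10·x^3 + 10·x^4 + 4·x^5)·Dx  (order 1).
h: a_k = -2, -16, -66, -232, -800, -2628, -8358, -26112, -80262, -243620, …
ICs: h(0) = -2.

f: a_k = -2, -2, -6, -10, -22, -42, -86, -170, -342, -682, …
L₀ from L_f via x↦r, Dx↦r'^{-1}Dx.
Differentiate: ansatz ord ≤ ord L₀ ⇒ L.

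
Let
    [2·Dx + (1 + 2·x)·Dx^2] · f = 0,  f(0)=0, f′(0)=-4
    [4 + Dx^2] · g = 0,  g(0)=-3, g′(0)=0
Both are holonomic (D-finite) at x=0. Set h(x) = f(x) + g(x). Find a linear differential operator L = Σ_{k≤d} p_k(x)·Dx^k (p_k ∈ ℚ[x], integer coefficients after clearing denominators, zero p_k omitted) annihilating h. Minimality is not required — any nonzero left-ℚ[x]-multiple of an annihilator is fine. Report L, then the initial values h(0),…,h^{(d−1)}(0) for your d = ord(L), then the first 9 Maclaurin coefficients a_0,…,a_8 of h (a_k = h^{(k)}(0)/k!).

L = (56 + 32·x + 32·x^2)·Dx + (12 + 40·x + 48·x^2 + 32·x^3)·Dx^2 + (14 + 8·x + 8·x^2)·Dx^3 + (3 + 10·x + 12·x^2 + 8·x^3)·Dx^4  (order 4).
h: a_k = -3, -4, 10, -16/3, 6, -64/5, 108/5, -256/7, 6718/105, …
ICs: h(0) = -3, h′(0) = -4, h′′(0) = 20, h′′′(0) = -32.

f: a_k = 0, -4, 4, -16/3, 8, -64/5, 64/3, -256/7, 64, …
g: a_k = -3, 0, 6, 0, -2, 0, 4/15, 0, -2/105, …
f+g: L₀ = lclm(L_f,L_g), ord ≤ 2+2.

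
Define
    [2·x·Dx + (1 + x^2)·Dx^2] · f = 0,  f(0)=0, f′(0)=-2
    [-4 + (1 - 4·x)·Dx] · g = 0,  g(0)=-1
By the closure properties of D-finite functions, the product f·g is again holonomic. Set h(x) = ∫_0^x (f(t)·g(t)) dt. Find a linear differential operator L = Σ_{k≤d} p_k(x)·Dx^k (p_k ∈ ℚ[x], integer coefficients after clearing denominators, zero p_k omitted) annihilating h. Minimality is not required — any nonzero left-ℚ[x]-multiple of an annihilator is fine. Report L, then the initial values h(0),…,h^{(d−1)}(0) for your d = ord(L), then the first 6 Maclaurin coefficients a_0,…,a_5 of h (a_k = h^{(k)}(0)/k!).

L = 8·x·Dx + (8 - 2·x + 16·x^2)·Dx^2 + (-1 + 4·x - x^2 + 4·x^3)·Dx^3  (order 3).
h: a_k = 0, 0, 1, 8/3, 47/6, 376/15, …
ICs: h(0) = 0, h′(0) = 0, h′′(0) = 2.

f: a_k = 0, -2, 0, 2/3, 0, -2/5, …
g: a_k = -1, -4, -16, -64, -256, -1024, …
h₀=f·g: eliminate ⇒ L₀, order ≤ 2·1.
h=∫₀ˣh₀: take L = L₀·Dx.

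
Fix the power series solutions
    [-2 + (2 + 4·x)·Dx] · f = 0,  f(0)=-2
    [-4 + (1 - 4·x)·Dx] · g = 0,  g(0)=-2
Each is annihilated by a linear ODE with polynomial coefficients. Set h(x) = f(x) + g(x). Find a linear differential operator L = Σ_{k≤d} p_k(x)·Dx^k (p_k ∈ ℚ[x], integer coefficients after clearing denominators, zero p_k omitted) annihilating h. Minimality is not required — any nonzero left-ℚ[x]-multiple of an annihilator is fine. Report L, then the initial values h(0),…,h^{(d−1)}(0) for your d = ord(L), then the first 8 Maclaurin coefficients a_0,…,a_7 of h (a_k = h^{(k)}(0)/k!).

f: a_k = -2, -2, 1, -1, 5/4, -7/4, 21/8, -33/8, …
g: a_k = -2, -8, -32, -128, -512, -2048, -8192, -32768, …
Weyl lclm of L_f,L_g ⇒ L₀ (ord ≤ 2).
L = (12 + 16·x) + (-11 - 40·x - 48·x^2)·Dx + (1 + 2·x - 16·x^2 - 32·x^3)·Dx^2  (order 2).
h: a_k = -4, -10, -31, -129, -2043/4, -8199/4, -65515/8, -262177/8, …
ICs: h(0) = -4, h′(0) = -10.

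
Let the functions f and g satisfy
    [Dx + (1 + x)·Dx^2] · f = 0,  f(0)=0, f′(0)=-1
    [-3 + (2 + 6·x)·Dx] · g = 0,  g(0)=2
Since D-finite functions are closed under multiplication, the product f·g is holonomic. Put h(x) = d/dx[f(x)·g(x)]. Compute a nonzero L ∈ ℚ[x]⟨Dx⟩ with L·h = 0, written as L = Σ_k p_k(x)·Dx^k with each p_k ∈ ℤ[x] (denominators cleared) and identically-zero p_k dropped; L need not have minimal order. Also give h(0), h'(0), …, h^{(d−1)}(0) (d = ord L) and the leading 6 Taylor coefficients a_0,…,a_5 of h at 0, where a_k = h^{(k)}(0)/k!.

f: a_k = 0, -1, 1/2, -1/3, 1/4, -1/5, …
g: a_k = 2, 3, -9/4, 27/8, -405/64, 1701/128, …
f·g: L₀ = L_f ⊗_s L_g, ord ≤ 2·1.
Differentiate: ansatz ord ≤ ord L₀ ⇒ L.
L = (3 + 126·x + 27·x^2) + (128 + 648·x + 864·x^2 + 216·x^3)·Dx + (28 + 208·x + 504·x^2 + 432·x^3 + 108·x^4)·Dx^2  (order 2).
h: a_k = -2, -4, 37/4, -20, 2917/64, -17671/160, …
ICs: h(0) = -2, h′(0) = -4.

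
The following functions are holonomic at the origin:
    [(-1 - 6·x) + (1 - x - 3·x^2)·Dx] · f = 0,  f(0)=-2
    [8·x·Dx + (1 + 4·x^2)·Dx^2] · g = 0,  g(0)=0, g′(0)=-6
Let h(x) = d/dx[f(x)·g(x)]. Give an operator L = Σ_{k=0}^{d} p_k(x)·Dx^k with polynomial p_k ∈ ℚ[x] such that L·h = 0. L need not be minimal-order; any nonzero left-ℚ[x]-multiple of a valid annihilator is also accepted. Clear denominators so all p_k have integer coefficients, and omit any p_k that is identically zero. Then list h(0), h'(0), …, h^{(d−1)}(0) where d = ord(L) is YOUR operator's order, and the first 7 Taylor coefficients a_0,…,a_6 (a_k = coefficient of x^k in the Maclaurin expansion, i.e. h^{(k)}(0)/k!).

L = (22 + 1032·x^2 + 1152·x^3 + 5184·x^4) + (13 + 86·x + 132·x^2 + 600·x^3 + 1152·x^4 + 3456·x^5)·Dx + (-3 - x - 35·x^2 + 44·x^3 + 16·x^4 + 192·x^5 + 432·x^6)·Dx^2  (order 2).
h: a_k = 12, 24, 96, 272, 1012, 12192/5, 31636/5, …
ICs: h(0) = 12, h′(0) = 24.

f: a_k = -2, -2, -8, -14, -38, -80, -194, …
g: a_k = 0, -6, 0, 8, 0, -96/5, 0, …
Sym-product of L_f,L_g gives L₀ (≤ ord 2).
Differentiate: ansatz ord ≤ ord L₀ ⇒ L.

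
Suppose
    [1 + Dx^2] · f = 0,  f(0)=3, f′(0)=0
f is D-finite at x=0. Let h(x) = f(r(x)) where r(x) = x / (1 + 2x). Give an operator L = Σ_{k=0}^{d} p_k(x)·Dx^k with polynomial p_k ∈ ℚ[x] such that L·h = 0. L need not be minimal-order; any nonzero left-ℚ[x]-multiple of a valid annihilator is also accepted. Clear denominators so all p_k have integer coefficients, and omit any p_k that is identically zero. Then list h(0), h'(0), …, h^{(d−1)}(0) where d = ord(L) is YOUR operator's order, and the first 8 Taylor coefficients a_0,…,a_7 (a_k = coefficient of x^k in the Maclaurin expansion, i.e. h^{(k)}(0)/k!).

f: a_k = 3, 0, -3/2, 0, 1/8, 0, -1/240, 0, …
L₀ from L_f via x↦r, Dx↦r'^{-1}Dx.
L = 1 + (4 + 24·x + 48·x^2 + 32·x^3)·Dx + (1 + 8·x + 24·x^2 + 32·x^3 + 16·x^4)·Dx^2  (order 2).
h: a_k = 3, 0, -3/2, 6, -143/8, 47, -27601/240, 5361/20, …
ICs: h(0) = 3, h′(0) = 0.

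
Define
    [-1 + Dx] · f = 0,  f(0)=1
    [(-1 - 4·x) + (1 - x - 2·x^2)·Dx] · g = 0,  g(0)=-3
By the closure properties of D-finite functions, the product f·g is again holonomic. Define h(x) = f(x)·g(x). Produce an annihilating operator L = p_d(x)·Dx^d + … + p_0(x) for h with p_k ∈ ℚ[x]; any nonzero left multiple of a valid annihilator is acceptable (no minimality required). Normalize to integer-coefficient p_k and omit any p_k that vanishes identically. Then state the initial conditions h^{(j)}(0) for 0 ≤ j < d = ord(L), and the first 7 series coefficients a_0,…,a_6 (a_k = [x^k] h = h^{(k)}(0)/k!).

L = (2 + 3·x - 2·x^2) + (-1 + x + 2·x^2)·Dx  (order 1).
h: a_k = -3, -6, -27/2, -26, -425/8, -2103/20, -50737/240, …
ICs: h(0) = -3.

f: a_k = 1, 1, 1/2, 1/6, 1/24, 1/120, 1/720, …
g: a_k = -3, -3, -9, -15, -33, -63, -129, …
L₀ := L_f ⊗_s L_g (sym. prod.), ord ≤ 1.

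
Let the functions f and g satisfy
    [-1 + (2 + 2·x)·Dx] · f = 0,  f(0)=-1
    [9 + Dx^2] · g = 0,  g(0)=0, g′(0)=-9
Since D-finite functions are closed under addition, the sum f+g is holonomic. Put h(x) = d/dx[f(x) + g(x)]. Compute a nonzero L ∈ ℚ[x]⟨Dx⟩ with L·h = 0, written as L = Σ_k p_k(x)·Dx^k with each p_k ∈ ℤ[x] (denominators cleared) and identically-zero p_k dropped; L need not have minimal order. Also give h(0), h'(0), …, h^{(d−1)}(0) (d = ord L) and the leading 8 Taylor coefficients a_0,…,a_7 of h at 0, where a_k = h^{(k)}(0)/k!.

L = (-153 - 216·x - 108·x^2) + (-234 - 666·x - 648·x^2 - 216·x^3)·Dx + (-17 - 24·x - 12·x^2)·Dx^2 + (-26 - 74·x - 72·x^2 - 24·x^3)·Dx^3  (order 3).
h: a_k = -19/2, 1/4, 645/16, 5/32, -7811/256, 63/512, 92157/10240, 429/4096, …
ICs: h(0) = -19/2, h′(0) = 1/4, h′′(0) = 645/8.

f: a_k = -1, -1/2, 1/8, -1/16, 5/128, -7/256, 21/1024, -33/2048, …
g: a_k = 0, -9, 0, 27/2, 0, -243/40, 0, 729/560, …
L₀ := lclm(L_f,L_g); ord L₀ ≤ 1+2.
h=h₀': d/dx-closure on L₀ ⇒ L.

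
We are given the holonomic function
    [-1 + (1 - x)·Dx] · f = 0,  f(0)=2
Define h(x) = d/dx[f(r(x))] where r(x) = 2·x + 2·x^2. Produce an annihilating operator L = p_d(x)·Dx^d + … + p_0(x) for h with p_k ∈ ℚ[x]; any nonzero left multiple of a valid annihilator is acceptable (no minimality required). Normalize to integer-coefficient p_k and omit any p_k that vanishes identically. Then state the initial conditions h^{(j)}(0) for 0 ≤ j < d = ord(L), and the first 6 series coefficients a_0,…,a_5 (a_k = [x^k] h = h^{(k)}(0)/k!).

f: a_k = 2, 2, 2, 2, 2, 2, …
L₀ from L_f via x↦r, Dx↦r'^{-1}Dx.
Differentiate: ansatz ord ≤ ord L₀ ⇒ L.
L = (6 + 12·x + 12·x^2) + (-1 + 6·x^2 + 4·x^3)·Dx  (order 1).
h: a_k = 4, 24, 96, 352, 1200, 3936, …
ICs: h(0) = 4.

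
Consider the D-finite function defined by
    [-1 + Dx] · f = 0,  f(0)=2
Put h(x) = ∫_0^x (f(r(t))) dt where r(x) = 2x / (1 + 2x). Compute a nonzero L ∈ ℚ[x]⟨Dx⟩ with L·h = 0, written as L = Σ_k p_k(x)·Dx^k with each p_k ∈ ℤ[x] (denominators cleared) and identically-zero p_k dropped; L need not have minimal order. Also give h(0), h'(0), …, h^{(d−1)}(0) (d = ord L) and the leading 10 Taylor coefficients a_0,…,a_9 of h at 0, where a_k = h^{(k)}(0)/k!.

L = -2·Dx + (1 + 4·x + 4·x^2)·Dx^2  (order 2).
h: a_k = 0, 2, 2, -4/3, 2/3, 4/15, -76/45, 1208/315, -2182/315, 31364/2835, …
ICs: h(0) = 0, h′(0) = 2.

f: a_k = 2, 2, 1, 1/3, 1/12, 1/60, 1/360, 1/2520, 1/20160, 1/181440, …
Substitute x→r, Dx→(1/r')Dx; clear ⇒ L₀.
h=∫h₀ ⇒ L = L₀·Dx.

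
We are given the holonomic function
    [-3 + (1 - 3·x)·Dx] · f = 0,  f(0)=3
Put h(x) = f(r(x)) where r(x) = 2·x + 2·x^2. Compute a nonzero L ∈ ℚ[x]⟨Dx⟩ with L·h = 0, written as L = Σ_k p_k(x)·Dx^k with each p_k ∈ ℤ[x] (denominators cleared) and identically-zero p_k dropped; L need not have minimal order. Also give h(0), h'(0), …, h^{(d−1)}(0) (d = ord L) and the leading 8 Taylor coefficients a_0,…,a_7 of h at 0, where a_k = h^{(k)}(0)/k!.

f: a_k = 3, 9, 27, 81, 243, 729, 2187, 6561, …
f∘r: x↦r, Dx↦Dx/r' in L_f ⇒ L₀.
L = (6 + 12·x) + (-1 + 6·x + 6·x^2)·Dx  (order 1).
h: a_k = 3, 18, 126, 864, 5940, 40824, 280584, 1928448, …
ICs: h(0) = 3.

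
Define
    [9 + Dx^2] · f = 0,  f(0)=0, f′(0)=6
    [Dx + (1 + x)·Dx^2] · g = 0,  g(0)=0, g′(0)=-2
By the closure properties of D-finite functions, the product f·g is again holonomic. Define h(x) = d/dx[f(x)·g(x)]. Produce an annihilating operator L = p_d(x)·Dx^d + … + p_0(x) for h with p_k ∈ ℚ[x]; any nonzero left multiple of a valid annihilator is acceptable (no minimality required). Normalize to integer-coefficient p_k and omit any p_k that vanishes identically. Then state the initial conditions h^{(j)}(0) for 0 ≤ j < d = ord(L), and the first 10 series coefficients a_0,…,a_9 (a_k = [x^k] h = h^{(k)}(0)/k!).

L = (13743 + 107892·x + 319302·x^2 + 475308·x^3 + 381267·x^4 + 157464·x^5 + 26244·x^6) + (4104 + 24192·x + 53460·x^2 + 56700·x^3 + 29160·x^4 + 5832·x^5)·Dx + (4020 + 27828·x + 76770·x^2 + 109512·x^3 + 85698·x^4 + 34992·x^5 + 5832·x^6)·Dx^2 + (456 + 2688·x + 5940·x^2 + 6300·x^3 + 3240·x^4 + 648·x^5)·Dx^3 + (277 + 1760·x + 4588·x^2 + 6300·x^3 + 4815·x^4 + 1944·x^5 + 324·x^6)·Dx^4  (order 4).
h: a_k = 0, -24, 18, 56, -30, -27, 217/20, 258/35, -108/35, -341/1680, …
ICs: h(0) = 0, h′(0) = -24, h′′(0) = 36, h′′′(0) = 336.

f: a_k = 0, 6, 0, -9, 0, 81/20, 0, -243/280, 0, 243/2240, …
g: a_k = 0, -2, 1, -2/3, 1/2, -2/5, 1/3, -2/7, 1/4, -2/9, …
Product ⇒ symmetric product L₀, ord ≤ 4.
Differentiate: ansatz ord ≤ ord L₀ ⇒ L.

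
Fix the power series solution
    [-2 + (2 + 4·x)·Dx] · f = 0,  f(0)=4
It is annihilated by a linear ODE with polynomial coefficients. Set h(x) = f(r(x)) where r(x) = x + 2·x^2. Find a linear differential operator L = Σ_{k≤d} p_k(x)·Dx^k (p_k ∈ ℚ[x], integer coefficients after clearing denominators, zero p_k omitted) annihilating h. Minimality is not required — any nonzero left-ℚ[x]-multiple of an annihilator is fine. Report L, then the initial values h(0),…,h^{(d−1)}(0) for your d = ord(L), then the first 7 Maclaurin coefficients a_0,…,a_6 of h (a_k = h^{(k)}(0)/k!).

f: a_k = 4, 4, -2, 2, -5/2, 7/2, -21/4, …
L₀ from L_f via x↦r, Dx↦r'^{-1}Dx.
L = (-1 - 4·x) + (1 + 2·x + 4·x^2)·Dx  (order 1).
h: a_k = 4, 4, 6, -6, 3/2, 15/2, -57/4, …
ICs: h(0) = 4.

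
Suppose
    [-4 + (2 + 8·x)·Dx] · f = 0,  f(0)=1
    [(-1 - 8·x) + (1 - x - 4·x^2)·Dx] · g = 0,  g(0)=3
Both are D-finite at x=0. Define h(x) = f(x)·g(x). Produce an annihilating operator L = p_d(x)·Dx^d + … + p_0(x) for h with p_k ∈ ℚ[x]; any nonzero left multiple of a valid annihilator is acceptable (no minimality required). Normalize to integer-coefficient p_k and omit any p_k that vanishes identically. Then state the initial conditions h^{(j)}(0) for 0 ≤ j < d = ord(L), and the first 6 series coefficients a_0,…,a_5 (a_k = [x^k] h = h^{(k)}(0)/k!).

L = (3 + 10·x + 24·x^2) + (-1 - 3·x + 8·x^2 + 16·x^3)·Dx  (order 1).
h: a_k = 3, 9, 15, 63, 93, 429, …
ICs: h(0) = 3.

f: a_k = 1, 2, -2, 4, -10, 28, …
g: a_k = 3, 3, 15, 27, 87, 195, …
Product ⇒ symmetric product L₀, ord ≤ 1.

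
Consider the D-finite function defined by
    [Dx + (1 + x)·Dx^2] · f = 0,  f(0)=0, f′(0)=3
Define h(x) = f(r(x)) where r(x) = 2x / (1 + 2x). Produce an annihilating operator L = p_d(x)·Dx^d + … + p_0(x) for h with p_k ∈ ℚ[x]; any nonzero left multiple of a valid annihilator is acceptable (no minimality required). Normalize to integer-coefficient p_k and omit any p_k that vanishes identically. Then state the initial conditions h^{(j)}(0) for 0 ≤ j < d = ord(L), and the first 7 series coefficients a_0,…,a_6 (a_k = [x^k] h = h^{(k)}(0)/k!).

L = (6 + 16·x)·Dx + (1 + 6·x + 8·x^2)·Dx^2  (order 2).
h: a_k = 0, 6, -18, 56, -180, 2976/5, -2016, …
ICs: h(0) = 0, h′(0) = 6.

f: a_k = 0, 3, -3/2, 1, -3/4, 3/5, -1/2, …
L₀ from L_f via x↦r, Dx↦r'^{-1}Dx.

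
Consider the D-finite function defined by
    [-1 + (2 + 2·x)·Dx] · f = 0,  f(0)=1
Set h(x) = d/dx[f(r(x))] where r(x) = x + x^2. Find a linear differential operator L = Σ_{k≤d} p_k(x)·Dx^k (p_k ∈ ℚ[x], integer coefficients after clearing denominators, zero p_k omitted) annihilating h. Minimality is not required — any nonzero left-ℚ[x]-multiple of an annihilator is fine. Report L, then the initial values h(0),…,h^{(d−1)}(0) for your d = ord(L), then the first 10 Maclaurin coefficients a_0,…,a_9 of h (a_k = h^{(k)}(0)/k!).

f: a_k = 1, 1/2, -1/8, 1/16, -5/128, 7/256, -21/1024, 33/2048, -429/32768, 715/65536, …
h₀=f(r): pull back L_f along r ⇒ L₀.
Differentiate: ansatz ord ≤ ord L₀ ⇒ L.
L = 3 + (-2 - 6·x - 6·x^2 - 4·x^3)·Dx  (order 1).
h: a_k = 1/2, 3/4, -9/16, 3/32, 75/256, -171/512, 147/2048, 867/4096, -17037/65536, 7905/131072, …
ICs: h(0) = 1/2.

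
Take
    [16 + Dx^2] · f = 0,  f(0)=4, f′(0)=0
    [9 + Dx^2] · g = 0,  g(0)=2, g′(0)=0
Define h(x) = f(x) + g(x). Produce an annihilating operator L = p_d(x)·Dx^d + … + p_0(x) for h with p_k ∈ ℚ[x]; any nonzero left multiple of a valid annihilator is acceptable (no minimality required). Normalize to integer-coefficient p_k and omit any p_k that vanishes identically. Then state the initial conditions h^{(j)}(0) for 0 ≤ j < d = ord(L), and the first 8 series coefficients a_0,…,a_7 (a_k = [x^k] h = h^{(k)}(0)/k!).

f: a_k = 4, 0, -32, 0, 128/3, 0, -1024/45, 0, …
g: a_k = 2, 0, -9, 0, 27/4, 0, -81/40, 0, …
L₀ := lclm(L_f,L_g); ord L₀ ≤ 2+2.
L = 144 + 25·Dx^2 + Dx^4  (order 4).
h: a_k = 6, 0, -41, 0, 593/12, 0, -8921/360, 0, …
ICs: h(0) = 6, h′(0) = 0, h′′(0) = -82, h′′′(0) = 0.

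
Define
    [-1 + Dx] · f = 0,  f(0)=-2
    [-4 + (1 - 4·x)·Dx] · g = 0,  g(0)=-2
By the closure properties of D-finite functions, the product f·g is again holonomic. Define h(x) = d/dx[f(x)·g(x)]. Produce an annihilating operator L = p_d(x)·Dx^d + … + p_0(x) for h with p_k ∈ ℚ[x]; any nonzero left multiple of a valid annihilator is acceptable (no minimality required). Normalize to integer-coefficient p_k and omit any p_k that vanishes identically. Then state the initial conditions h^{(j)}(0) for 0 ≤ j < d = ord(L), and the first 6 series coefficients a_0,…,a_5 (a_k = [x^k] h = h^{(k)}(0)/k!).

L = (41 - 40·x + 16·x^2) + (-5 + 24·x - 16·x^2)·Dx  (order 1).
h: a_k = 20, 164, 986, 15778/3, 157781/6, 757349/6, …
ICs: h(0) = 20.

f: a_k = -2, -2, -1, -1/3, -1/12, -1/60, …
g: a_k = -2, -8, -32, -128, -512, -2048, …
L₀ := L_f ⊗_s L_g (sym. prod.), ord ≤ 1.
h=h₀': d/dx-closure on L₀ ⇒ L.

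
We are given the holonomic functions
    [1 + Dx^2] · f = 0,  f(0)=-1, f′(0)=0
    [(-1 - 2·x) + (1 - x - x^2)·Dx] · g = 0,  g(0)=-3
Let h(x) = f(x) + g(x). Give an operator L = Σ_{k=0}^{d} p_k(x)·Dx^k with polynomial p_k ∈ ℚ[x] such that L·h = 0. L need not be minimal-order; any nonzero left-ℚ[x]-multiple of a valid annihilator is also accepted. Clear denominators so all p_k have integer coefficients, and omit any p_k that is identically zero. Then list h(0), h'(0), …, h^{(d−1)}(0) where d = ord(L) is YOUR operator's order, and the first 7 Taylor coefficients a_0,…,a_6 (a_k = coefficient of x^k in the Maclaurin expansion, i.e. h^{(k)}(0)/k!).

L = (-19 - 48·x - 31·x^2 - 24·x^3 - 5·x^4 - 2·x^5) + (5 - x - 4·x^2 - 7·x^3 - 6·x^4 - 3·x^5 - x^6)·Dx + (-19 - 48·x - 31·x^2 - 24·x^3 - 5·x^4 - 2·x^5)·Dx^2 + (5 - x - 4·x^2 - 7·x^3 - 6·x^4 - 3·x^5 - x^6)·Dx^3  (order 3).
h: a_k = -4, -3, -11/2, -9, -361/24, -24, -28079/720, …
ICs: h(0) = -4, h′(0) = -3, h′′(0) = -11.

f: a_k = -1, 0, 1/2, 0, -1/24, 0, 1/720, …
g: a_k = -3, -3, -6, -9, -15, -24, -39, …
Weyl lclm of L_f,L_g ⇒ L₀ (ord ≤ 3).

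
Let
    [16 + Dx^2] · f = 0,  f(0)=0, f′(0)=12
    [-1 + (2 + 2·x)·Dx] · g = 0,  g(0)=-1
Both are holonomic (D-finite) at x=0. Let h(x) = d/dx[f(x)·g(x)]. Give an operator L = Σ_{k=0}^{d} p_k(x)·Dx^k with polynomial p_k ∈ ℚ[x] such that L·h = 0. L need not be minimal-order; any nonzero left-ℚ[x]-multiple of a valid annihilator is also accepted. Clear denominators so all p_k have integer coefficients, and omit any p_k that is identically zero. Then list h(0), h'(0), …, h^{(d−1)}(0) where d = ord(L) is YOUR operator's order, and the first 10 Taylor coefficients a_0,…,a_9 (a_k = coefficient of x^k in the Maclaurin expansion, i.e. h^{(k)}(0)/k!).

L = (4733 + 17664·x + 25216·x^2 + 16384·x^3 + 4096·x^4) + (-244 - 756·x - 768·x^2 - 256·x^3)·Dx + (268 + 1048·x + 1548·x^2 + 1024·x^3 + 256·x^4)·Dx^2  (order 2).
h: a_k = -12, -12, 201/2, 61, -4661/32, -10683/160, 64235/768, 212773/6720, -4467413/172032, -1745959/221184, …
ICs: h(0) = -12, h′(0) = -12.

f: a_k = 0, 12, 0, -32, 0, 128/5, 0, -1024/105, 0, 2048/945, …
g: a_k = -1, -1/2, 1/8, -1/16, 5/128, -7/256, 21/1024, -33/2048, 429/32768, -715/65536, …
h₀=f·g: eliminate ⇒ L₀, order ≤ 2·1.
h=h₀': d/dx-closure on L₀ ⇒ L.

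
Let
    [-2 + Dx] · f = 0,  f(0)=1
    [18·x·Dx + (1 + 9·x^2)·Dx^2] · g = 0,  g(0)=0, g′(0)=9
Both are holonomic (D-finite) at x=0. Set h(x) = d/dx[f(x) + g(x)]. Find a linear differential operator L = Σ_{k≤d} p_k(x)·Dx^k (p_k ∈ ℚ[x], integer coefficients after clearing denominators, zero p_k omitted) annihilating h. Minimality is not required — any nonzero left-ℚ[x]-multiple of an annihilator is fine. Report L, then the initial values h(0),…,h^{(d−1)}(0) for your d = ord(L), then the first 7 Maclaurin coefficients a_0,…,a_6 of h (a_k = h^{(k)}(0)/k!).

L = (18 - 36·x - 486·x^2 - 324·x^3) + (-11 + 207·x^2 - 162·x^4)·Dx + (1 + 9·x + 18·x^2 + 81·x^3 + 81·x^4)·Dx^2  (order 2).
h: a_k = 11, 4, -77, 8/3, 2191/3, 8/15, -295237/45, …
ICs: h(0) = 11, h′(0) = 4.

f: a_k = 1, 2, 2, 4/3, 2/3, 4/15, 4/45, …
g: a_k = 0, 9, 0, -27, 0, 729/5, 0, …
Sum ⇒ L₀ = lclm(L_f,L_g) in ℚ(x)⟨Dx⟩.
Derive L from L₀ (diff closure).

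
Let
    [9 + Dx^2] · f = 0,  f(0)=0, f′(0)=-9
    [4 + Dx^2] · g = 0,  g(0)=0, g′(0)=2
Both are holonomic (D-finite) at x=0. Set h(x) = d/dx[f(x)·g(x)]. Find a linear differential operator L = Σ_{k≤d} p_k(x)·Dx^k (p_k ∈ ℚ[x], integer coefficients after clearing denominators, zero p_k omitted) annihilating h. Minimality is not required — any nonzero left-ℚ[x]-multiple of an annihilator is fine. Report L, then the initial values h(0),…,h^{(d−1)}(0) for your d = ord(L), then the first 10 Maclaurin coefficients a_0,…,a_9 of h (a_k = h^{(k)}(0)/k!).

L = 25 + 26·Dx^2 + Dx^4  (order 4).
h: a_k = 0, -36, 0, 156, 0, -1953/10, 0, 4069/35, 0, -406901/10080, …
ICs: h(0) = 0, h′(0) = -36, h′′(0) = 0, h′′′(0) = 936.

f: a_k = 0, -9, 0, 27/2, 0, -243/40, 0, 729/560, 0, -729/4480, …
g: a_k = 0, 2, 0, -4/3, 0, 4/15, 0, -8/315, 0, 4/2835, …
f·g: L₀ = L_f ⊗_s L_g, ord ≤ 2·2.
h=h₀': d/dx-closure on L₀ ⇒ L.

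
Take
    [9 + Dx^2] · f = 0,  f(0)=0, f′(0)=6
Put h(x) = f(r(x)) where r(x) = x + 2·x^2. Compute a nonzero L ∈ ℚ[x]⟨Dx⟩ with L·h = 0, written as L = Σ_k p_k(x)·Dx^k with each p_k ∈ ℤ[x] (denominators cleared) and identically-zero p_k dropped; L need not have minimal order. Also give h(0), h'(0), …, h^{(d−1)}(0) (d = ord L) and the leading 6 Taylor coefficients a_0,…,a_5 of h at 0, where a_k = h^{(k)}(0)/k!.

L = (9 + 108·x + 432·x^2 + 576·x^3) - 4·Dx + (1 + 4·x)·Dx^2  (order 2).
h: a_k = 0, 6, 12, -9, -54, -2079/20, …
ICs: h(0) = 0, h′(0) = 6.

f: a_k = 0, 6, 0, -9, 0, 81/20, …
h₀=f(r): pull back L_f along r ⇒ L₀.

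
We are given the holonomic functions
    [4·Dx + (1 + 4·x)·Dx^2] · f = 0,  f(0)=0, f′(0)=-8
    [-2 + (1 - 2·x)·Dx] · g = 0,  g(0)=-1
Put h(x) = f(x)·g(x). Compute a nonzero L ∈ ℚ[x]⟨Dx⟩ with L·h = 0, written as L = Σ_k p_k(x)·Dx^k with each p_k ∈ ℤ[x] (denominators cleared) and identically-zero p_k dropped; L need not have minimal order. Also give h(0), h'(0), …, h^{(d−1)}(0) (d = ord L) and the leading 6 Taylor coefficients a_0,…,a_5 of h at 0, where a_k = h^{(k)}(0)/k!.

f: a_k = 0, -8, 16, -128/3, 128, -2048/5, …
g: a_k = -1, -2, -4, -8, -16, -32, …
h₀=f·g: eliminate ⇒ L₀, order ≤ 2·1.
L = 8 + 24·x·Dx + (-1 - 2·x + 8·x^2)·Dx^2  (order 2).
h: a_k = 0, 8, 0, 128/3, -128/3, 4864/15, …
ICs: h(0) = 0, h′(0) = 8.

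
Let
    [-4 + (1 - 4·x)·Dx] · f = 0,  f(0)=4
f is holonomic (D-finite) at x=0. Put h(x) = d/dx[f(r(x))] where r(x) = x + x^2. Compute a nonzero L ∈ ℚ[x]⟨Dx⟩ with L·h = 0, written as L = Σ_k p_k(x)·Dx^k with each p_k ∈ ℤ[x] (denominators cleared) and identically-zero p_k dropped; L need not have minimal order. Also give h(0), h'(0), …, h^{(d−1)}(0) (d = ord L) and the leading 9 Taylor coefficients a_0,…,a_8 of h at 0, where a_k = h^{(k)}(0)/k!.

L = (10 + 24·x + 24·x^2) + (-1 + 2·x + 12·x^2 + 8·x^3)·Dx  (order 1).
h: a_k = 16, 160, 1152, 7424, 44800, 259584, 1462272, 8069120, 43831296, …
ICs: h(0) = 16.

f: a_k = 4, 16, 64, 256, 1024, 4096, 16384, 65536, 262144, …
L₀ from L_f via x↦r, Dx↦r'^{-1}Dx.
Derive L from L₀ (diff closure).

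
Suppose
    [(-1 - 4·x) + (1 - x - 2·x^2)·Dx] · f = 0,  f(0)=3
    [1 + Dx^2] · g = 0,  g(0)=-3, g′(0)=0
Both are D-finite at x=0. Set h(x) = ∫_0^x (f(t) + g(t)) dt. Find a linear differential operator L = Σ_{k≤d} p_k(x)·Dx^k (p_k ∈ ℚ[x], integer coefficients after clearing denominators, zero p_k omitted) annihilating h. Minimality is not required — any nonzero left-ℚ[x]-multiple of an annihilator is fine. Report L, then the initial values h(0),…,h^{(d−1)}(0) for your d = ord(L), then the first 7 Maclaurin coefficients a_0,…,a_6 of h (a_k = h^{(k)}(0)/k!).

L = (31 + 146·x + 133·x^2 + 184·x^3 + 20·x^4 + 16·x^5)·Dx + (-7 - 3·x + 3·x^2 + 37·x^3 + 42·x^4 + 12·x^5 + 8·x^6)·Dx^2 + (31 + 146·x + 133·x^2 + 184·x^3 + 20·x^4 + 16·x^5)·Dx^3 + (-7 - 3·x + 3·x^2 + 37·x^3 + 42·x^4 + 12·x^5 + 8·x^6)·Dx^4  (order 4).
h: a_k = 0, 0, 3/2, 7/2, 15/4, 263/40, 21/2, …
ICs: h(0) = 0, h′(0) = 0, h′′(0) = 3, h′′′(0) = 21.

f: a_k = 3, 3, 9, 15, 33, 63, 129, …
g: a_k = -3, 0, 3/2, 0, -1/8, 0, 1/240, …
L₀ := lclm(L_f,L_g); ord L₀ ≤ 1+2.
∫: right-multiply L₀ by Dx.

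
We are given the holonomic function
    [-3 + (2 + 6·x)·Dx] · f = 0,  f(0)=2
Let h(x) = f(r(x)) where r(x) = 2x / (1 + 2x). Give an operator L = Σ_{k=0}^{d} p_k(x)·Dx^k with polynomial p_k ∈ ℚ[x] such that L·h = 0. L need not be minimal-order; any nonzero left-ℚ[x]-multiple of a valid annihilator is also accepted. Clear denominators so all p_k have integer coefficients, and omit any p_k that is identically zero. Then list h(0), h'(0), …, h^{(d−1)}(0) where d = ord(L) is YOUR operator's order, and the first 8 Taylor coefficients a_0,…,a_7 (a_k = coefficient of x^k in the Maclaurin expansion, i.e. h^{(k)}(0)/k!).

f: a_k = 2, 3, -9/4, 27/8, -405/64, 1701/128, -15309/512, 72171/1024, …
Change of var in L_f (x↦r) gives L₀.
L = -3 + (1 + 10·x + 16·x^2)·Dx  (order 1).
h: a_k = 2, 6, -21, 87, -1677/4, 9069/4, -106305/8, 658335/8, …
ICs: h(0) = 2.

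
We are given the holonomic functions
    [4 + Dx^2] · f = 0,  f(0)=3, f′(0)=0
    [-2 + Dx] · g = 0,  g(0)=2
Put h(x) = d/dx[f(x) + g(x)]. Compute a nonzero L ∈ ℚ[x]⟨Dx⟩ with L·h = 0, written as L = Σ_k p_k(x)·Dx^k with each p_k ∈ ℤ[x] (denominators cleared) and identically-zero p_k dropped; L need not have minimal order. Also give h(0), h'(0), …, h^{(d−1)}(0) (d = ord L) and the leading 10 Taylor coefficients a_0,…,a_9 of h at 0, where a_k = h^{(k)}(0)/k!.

L = 8 - 4·Dx + 2·Dx^2 - Dx^3  (order 3).
h: a_k = 4, -4, 8, 40/3, 8/3, -8/15, 16/45, 16/63, 8/315, -8/2835, …
ICs: h(0) = 4, h′(0) = -4, h′′(0) = 16.

f: a_k = 3, 0, -6, 0, 2, 0, -4/15, 0, 2/105, 0, …
g: a_k = 2, 4, 4, 8/3, 4/3, 8/15, 8/45, 16/315, 4/315, 8/2835, …
L₀ := lclm(L_f,L_g); ord L₀ ≤ 2+1.
Differentiate: ansatz ord ≤ ord L₀ ⇒ L.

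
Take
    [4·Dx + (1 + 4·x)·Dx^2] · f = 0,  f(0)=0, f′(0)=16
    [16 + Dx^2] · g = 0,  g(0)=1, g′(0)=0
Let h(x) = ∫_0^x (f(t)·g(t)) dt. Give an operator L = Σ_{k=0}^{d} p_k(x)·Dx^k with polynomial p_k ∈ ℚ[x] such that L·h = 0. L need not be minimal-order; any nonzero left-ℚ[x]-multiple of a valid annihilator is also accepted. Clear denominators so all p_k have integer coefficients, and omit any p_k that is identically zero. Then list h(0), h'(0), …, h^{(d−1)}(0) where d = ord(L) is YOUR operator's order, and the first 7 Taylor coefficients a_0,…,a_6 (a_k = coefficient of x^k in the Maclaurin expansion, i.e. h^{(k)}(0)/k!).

L = (-768 + 6144·x + 77824·x^2 + 262144·x^3 + 262144·x^4)·Dx + (256 + 5120·x + 24576·x^2 + 32768·x^3)·Dx^2 + (1280·x + 10752·x^2 + 32768·x^3 + 32768·x^4)·Dx^3 + (16 + 320·x + 1536·x^2 + 2048·x^3)·Dx^4 + (3 + 56·x + 368·x^2 + 1024·x^3 + 1024·x^4)·Dx^5  (order 5).
h: a_k = 0, 0, 8, -32/3, -32/3, 0, 256/5, …
ICs: h(0) = 0, h′(0) = 0, h′′(0) = 16, h′′′(0) = -64, h′′′′(0) = -256.

f: a_k = 0, 16, -32, 256/3, -256, 4096/5, -8192/3, …
g: a_k = 1, 0, -8, 0, 32/3, 0, -256/45, …
Sym-product of L_f,L_g gives L₀ (≤ ord 4).
Integrate: L := L₀·Dx.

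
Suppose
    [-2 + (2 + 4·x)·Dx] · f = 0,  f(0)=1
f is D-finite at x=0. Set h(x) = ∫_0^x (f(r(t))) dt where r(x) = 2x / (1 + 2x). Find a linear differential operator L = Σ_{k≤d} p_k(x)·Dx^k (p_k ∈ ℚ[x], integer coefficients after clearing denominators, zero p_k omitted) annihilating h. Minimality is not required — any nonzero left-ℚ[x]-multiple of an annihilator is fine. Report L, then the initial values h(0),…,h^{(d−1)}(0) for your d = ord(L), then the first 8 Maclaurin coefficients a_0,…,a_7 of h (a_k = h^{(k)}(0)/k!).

L = -2·Dx + (1 + 8·x + 12·x^2)·Dx^2  (order 2).
h: a_k = 0, 1, 1, -2, 5, -74/5, 50, -1308/7, …
ICs: h(0) = 0, h′(0) = 1.

f: a_k = 1, 1, -1/2, 1/2, -5/8, 7/8, -21/16, 33/16, …
L₀ from L_f via x↦r, Dx↦r'^{-1}Dx.
Integrate: L := L₀·Dx.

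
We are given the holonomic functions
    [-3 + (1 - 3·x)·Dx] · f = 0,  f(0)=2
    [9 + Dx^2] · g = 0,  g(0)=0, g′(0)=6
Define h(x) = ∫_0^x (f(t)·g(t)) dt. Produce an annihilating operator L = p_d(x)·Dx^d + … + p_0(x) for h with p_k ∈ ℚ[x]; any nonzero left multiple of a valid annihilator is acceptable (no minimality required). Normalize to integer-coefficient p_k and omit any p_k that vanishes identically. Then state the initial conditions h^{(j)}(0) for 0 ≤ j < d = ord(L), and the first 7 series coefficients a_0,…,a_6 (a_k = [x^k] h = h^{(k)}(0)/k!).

f: a_k = 2, 6, 18, 54, 162, 486, 1458, …
g: a_k = 0, 6, 0, -9, 0, 81/20, 0, …
f·g: L₀ = L_f ⊗_s L_g, ord ≤ 1·2.
h=∫₀ˣh₀: take L = L₀·Dx.
L = (-9 + 27·x)·Dx + 6·Dx^2 + (-1 + 3·x)·Dx^3  (order 3).
h: a_k = 0, 0, 6, 12, 45/2, 54, 2727/20, …
ICs: h(0) = 0, h′(0) = 0, h′′(0) = 12.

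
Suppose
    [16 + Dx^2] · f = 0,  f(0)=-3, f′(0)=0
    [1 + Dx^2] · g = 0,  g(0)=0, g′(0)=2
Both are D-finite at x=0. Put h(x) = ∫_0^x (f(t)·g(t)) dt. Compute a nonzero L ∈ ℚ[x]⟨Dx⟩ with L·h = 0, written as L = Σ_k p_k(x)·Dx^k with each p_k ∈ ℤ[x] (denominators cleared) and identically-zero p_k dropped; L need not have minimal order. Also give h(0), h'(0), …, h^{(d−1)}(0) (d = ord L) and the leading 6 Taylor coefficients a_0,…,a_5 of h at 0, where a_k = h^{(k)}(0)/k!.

f: a_k = -3, 0, 24, 0, -32, 0, …
g: a_k = 0, 2, 0, -1/3, 0, 1/60, …
f·g: L₀ = L_f ⊗_s L_g, ord ≤ 2·2.
h=∫₀ˣh₀: take L = L₀·Dx.
L = 225·Dx + 34·Dx^3 + Dx^5  (order 5).
h: a_k = 0, 0, -3, 0, 49/4, 0, …
ICs: h(0) = 0, h′(0) = 0, h′′(0) = -6, h′′′(0) = 0, h′′′′(0) = 294.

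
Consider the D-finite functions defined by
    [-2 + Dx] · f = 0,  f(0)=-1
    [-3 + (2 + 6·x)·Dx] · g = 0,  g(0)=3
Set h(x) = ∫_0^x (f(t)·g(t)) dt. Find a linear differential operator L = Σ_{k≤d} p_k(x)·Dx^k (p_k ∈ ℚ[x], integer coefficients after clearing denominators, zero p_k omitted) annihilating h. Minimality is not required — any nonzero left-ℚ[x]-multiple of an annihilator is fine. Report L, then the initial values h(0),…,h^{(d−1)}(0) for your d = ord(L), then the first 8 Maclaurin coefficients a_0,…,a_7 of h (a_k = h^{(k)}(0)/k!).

L = (-7 - 12·x)·Dx + (2 + 6·x)·Dx^2  (order 2).
h: a_k = 0, -3, -21/4, -31/8, -181/64, -241/640, -13279/7680, 276497/107520, …
ICs: h(0) = 0, h′(0) = -3.

f: a_k = -1, -2, -2, -4/3, -2/3, -4/15, -4/45, -8/315, …
g: a_k = 3, 9/2, -27/8, 81/16, -1215/128, 5103/256, -45927/1024, 216513/2048, …
Product ⇒ symmetric product L₀, ord ≤ 1.
h=∫₀ˣh₀: take L = L₀·Dx.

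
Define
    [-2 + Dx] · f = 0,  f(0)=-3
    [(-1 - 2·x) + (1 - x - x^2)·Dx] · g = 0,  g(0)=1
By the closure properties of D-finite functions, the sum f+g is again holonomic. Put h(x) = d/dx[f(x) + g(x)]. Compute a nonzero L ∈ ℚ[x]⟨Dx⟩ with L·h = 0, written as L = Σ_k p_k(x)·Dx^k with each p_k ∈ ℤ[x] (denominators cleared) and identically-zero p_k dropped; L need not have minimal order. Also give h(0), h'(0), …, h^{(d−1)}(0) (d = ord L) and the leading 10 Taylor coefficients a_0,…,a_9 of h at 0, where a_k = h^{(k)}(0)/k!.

f: a_k = -3, -6, -6, -4, -2, -4/5, -4/15, -8/105, -2/105, -4/945, …
g: a_k = 1, 1, 2, 3, 5, 8, 13, 21, 34, 55, …
Sum ⇒ L₀ = lclm(L_f,L_g) in ℚ(x)⟨Dx⟩.
h=h₀': d/dx-closure on L₀ ⇒ L.
L = (10 + 44·x + 44·x^2 + 48·x^3 + 12·x^4) + (-7 - 24·x - 28·x^2 - 12·x^3 + 10·x^4 + 4·x^5)·Dx + (1 + x + 3·x^2 - 6·x^3 - 8·x^4 - 2·x^5)·Dx^2  (order 2).
h: a_k = -5, -8, -3, 12, 36, 382/5, 2197/15, 28544/105, 51971/105, 841042/945, …
ICs: h(0) = -5, h′(0) = -8.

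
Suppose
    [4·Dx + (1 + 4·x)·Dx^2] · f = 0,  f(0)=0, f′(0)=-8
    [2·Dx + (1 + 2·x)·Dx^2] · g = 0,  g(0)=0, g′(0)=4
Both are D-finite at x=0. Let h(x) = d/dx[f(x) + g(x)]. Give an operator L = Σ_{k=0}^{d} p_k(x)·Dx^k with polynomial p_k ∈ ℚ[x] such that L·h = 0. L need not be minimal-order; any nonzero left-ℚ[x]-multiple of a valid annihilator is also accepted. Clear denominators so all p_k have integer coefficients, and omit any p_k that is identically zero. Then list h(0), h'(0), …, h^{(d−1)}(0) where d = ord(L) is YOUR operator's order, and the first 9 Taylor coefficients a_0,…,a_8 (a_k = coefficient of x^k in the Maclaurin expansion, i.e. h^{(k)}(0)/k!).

f: a_k = 0, -8, 16, -128/3, 128, -2048/5, 4096/3, -32768/7, 16384, …
g: a_k = 0, 4, -4, 16/3, -8, 64/5, -64/3, 256/7, -64, …
L₀ := lclm(L_f,L_g); ord L₀ ≤ 2+2.
h₀' ⇒ L via d/dx closure of L₀.
L = 16 + (12 + 32·x)·Dx + (1 + 6·x + 8·x^2)·Dx^2  (order 2).
h: a_k = -4, 24, -112, 480, -1984, 8064, -32512, 130560, -523264, …
ICs: h(0) = -4, h′(0) = 24.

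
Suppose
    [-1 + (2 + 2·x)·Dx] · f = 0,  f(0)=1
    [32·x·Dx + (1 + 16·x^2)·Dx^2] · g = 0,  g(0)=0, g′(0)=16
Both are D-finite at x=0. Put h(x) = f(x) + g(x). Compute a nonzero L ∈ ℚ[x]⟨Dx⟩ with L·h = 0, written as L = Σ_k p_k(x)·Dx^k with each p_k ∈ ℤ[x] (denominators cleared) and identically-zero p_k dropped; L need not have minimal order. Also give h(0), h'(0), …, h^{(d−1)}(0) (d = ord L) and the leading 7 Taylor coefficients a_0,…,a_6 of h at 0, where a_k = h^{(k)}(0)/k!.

L = (-64 - 160·x + 3072·x^2 + 1536·x^3)·Dx + (-131 - 256·x + 5920·x^2 + 12288·x^3 + 5376·x^4)·Dx^2 + (-2 + 126·x + 192·x^2 + 2112·x^3 + 3584·x^4 + 1536·x^5)·Dx^3  (order 3).
h: a_k = 1, 33/2, -1/8, -4093/48, -5/128, 1048611/1280, -21/1024, …
ICs: h(0) = 1, h′(0) = 33/2, h′′(0) = -1/4.

f: a_k = 1, 1/2, -1/8, 1/16, -5/128, 7/256, -21/1024, …
g: a_k = 0, 16, 0, -256/3, 0, 4096/5, 0, …
h₀=f+g: left-lcm gives L₀, ord ≤ 3.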